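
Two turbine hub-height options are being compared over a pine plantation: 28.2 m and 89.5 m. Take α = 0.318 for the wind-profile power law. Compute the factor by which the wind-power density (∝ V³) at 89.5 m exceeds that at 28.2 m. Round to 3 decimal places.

Speed ratio: V_B/V_A = (z_B/z_A)^α = (89.5/28.2)^0.318 = (3.1738)^0.318 = 1.44378
Power-density ratio: P_B/P_A = (V_B/V_A)³ = (1.44378)³ = 3.00955

3.010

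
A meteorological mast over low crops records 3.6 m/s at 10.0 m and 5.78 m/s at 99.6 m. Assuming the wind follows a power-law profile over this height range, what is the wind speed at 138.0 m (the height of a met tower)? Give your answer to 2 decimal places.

6.18 m/s

First find α: α = ln(V₂/V₁)/ln(z₂/z₁) = ln(5.78/3.6)/ln(99.6/10.0) = 0.47347/2.29858 = 0.2060
Extrapolate from 99.6 m to 138.0 m: V₃ = 5.78 × (138.0/99.6)^0.2060 = 5.78 × 1.0695 = 6.1816 m/s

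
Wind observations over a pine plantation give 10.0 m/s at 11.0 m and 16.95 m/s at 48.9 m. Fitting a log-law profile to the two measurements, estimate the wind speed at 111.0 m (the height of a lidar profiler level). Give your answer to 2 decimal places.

Log law: V ∝ ln(z/z₀). From the pair, with r = V₁/V₂ = 0.58997,
ln z₀ = (ln z₁ − r·ln z₂)/(1 − r) = (2.3979 − 0.58997×3.8898)/0.41003 = 0.2513 → z₀ = 1.286 m
V₃ = V₁ · ln(z₃/z₀)/ln(z₁/z₀) = 10.0 × 4.4582/2.1466 = 20.7689 m/s

20.77 m/s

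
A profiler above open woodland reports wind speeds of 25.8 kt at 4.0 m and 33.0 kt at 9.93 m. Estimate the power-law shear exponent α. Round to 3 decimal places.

α ≈ 0.271

Power law: V₂/V₁ = (z₂/z₁)^α ⇒ α = ln(V₂/V₁) / ln(z₂/z₁)
α = ln(33.0/25.8) / ln(9.93/4.0) = ln(1.2791) / ln(2.4825)
  = 0.24613 / 0.90927 = 0.27069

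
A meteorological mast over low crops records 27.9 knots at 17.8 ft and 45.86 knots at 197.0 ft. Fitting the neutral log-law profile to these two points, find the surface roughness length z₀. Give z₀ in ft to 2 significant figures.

Log law: V(z) ∝ ln(z/z₀). With r = V₁/V₂ = 27.9/45.86 = 0.60837,
r · ln(z₂/z₀) = ln(z₁/z₀) ⇒ ln z₀ = (ln z₁ − r·ln z₂)/(1 − r)
ln z₀ = (2.87920 − 0.60837×5.28320) / 0.39163 = -0.8553
z₀ = exp(-0.8553) = 0.4252 ft

z₀ ≈ 0.43 ft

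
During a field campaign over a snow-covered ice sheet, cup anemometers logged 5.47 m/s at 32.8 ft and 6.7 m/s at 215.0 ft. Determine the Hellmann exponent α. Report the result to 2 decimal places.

Power law: V₂/V₁ = (z₂/z₁)^α ⇒ α = ln(V₂/V₁) / ln(z₂/z₁)
α = ln(6.7/5.47) / ln(215.0/32.8) = ln(1.2249) / ln(6.5549)
  = 0.20283 / 1.88021 = 0.10788

α ≈ 0.11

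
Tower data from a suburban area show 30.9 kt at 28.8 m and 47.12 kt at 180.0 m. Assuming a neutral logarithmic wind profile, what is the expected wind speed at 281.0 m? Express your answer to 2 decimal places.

Log law: V ∝ ln(z/z₀). From the pair, with r = V₁/V₂ = 0.65577,
ln z₀ = (ln z₁ − r·ln z₂)/(1 − r) = (3.3604 − 0.65577×5.1930)/0.34423 = -0.1308 → z₀ = 0.8774 m
V₃ = V₁ · ln(z₃/z₀)/ln(z₁/z₀) = 30.9 × 5.7691/3.4912 = 51.0622 kt

51.06 kt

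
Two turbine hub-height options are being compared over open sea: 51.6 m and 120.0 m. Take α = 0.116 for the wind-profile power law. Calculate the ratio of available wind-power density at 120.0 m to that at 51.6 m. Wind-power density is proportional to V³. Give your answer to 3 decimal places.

Speed ratio: V_B/V_A = (z_B/z_A)^α = (120.0/51.6)^0.116 = (2.3256)^0.116 = 1.10285
Power-density ratio: P_B/P_A = (V_B/V_A)³ = (1.10285)³ = 1.34138

1.341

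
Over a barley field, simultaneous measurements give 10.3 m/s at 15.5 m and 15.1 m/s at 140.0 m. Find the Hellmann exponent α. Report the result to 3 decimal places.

α ≈ 0.174

Power law: V₂/V₁ = (z₂/z₁)^α ⇒ α = ln(V₂/V₁) / ln(z₂/z₁)
α = ln(15.1/10.3) / ln(140.0/15.5) = ln(1.4660) / ln(9.0323)
  = 0.38255 / 2.20080 = 0.17382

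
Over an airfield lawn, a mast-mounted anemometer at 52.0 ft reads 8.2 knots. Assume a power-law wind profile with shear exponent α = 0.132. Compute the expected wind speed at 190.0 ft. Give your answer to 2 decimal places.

Power-law profile: V₂ = V₁ · (z₂/z₁)^α
V₂ = 8.2 × (190.0/52.0)^0.132 = 8.2 × (3.6538)^0.132
    = 8.2 × 1.1865 = 9.7296 knots

9.73 knots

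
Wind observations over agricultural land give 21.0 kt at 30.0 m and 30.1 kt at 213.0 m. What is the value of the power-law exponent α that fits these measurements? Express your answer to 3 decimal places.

Power law: V₂/V₁ = (z₂/z₁)^α ⇒ α = ln(V₂/V₁) / ln(z₂/z₁)
α = ln(30.1/21.0) / ln(213.0/30.0) = ln(1.4333) / ln(7.1000)
  = 0.36000 / 1.96009 = 0.18367

α ≈ 0.184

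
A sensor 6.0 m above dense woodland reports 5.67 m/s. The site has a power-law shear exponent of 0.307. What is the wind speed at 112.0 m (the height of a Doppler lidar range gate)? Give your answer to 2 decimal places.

13.93 m/s

Power-law profile: V₂ = V₁ · (z₂/z₁)^α
V₂ = 5.67 × (112.0/6.0)^0.307 = 5.67 × (18.6667)^0.307
    = 5.67 × 2.4559 = 13.9252 m/s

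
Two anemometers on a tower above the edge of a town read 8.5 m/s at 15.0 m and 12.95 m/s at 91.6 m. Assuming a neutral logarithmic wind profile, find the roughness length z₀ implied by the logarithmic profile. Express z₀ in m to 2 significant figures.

Log law: V(z) ∝ ln(z/z₀). With r = V₁/V₂ = 8.5/12.95 = 0.65637,
r · ln(z₂/z₀) = ln(z₁/z₀) ⇒ ln z₀ = (ln z₁ − r·ln z₂)/(1 − r)
ln z₀ = (2.70805 − 0.65637×4.51743) / 0.34363 = -0.7481
z₀ = exp(-0.7481) = 0.4733 m

z₀ ≈ 0.47 m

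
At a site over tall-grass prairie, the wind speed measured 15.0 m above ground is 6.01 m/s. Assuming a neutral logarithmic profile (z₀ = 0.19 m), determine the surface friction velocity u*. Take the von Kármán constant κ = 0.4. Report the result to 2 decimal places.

u* ≈ 0.55 m/s

Log law: V(z) = (u*/κ) · ln(z/z₀) ⇒ u* = κ · V / ln(z/z₀)
u* = 0.4 × 6.01 / ln(15.0/0.19) = 0.4 × 6.01 / 4.3688
   = 2.4040 / 4.3688 = 0.5503 m/s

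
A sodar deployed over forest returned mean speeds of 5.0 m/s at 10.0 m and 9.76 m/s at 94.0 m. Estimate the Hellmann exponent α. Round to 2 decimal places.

α ≈ 0.30

Power law: V₂/V₁ = (z₂/z₁)^α ⇒ α = ln(V₂/V₁) / ln(z₂/z₁)
α = ln(9.76/5.0) / ln(94.0/10.0) = ln(1.9520) / ln(9.4000)
  = 0.66885 / 2.24071 = 0.29850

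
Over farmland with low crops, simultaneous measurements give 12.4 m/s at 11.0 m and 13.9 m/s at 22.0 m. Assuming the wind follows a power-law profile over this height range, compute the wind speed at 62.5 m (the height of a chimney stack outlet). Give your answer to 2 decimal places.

First find α: α = ln(V₂/V₁)/ln(z₂/z₁) = ln(13.9/12.4)/ln(22.0/11.0) = 0.11419/0.69315 = 0.1647
Extrapolate from 22.0 m to 62.5 m: V₃ = 13.9 × (62.5/22.0)^0.1647 = 13.9 × 1.1877 = 16.5090 m/s

16.51 m/s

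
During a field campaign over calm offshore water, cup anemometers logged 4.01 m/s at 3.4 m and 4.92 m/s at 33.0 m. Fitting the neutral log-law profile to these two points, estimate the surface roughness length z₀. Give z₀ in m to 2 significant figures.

z₀ ≈ 0.00015 m

Log law: V(z) ∝ ln(z/z₀). With r = V₁/V₂ = 4.01/4.92 = 0.81504,
r · ln(z₂/z₀) = ln(z₁/z₀) ⇒ ln z₀ = (ln z₁ − r·ln z₂)/(1 − r)
ln z₀ = (1.22378 − 0.81504×3.49651) / 0.18496 = -8.7912
z₀ = exp(-8.7912) = 0.0001521 m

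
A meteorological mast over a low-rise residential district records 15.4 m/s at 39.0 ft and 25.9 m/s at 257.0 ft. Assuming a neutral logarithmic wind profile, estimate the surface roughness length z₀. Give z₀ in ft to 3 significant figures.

Log law: V(z) ∝ ln(z/z₀). With r = V₁/V₂ = 15.4/25.9 = 0.59459,
r · ln(z₂/z₀) = ln(z₁/z₀) ⇒ ln z₀ = (ln z₁ − r·ln z₂)/(1 − r)
ln z₀ = (3.66356 − 0.59459×5.54908) / 0.40541 = 0.8981
z₀ = exp(0.8981) = 2.455 ft

z₀ ≈ 2.46 ft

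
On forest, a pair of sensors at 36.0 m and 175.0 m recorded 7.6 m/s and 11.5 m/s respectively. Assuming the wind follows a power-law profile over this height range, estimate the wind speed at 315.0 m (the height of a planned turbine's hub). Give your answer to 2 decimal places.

13.41 m/s

First find α: α = ln(V₂/V₁)/ln(z₂/z₁) = ln(11.5/7.6)/ln(175.0/36.0) = 0.41420/1.58127 = 0.2619
Extrapolate from 175.0 m to 315.0 m: V₃ = 11.5 × (315.0/175.0)^0.2619 = 11.5 × 1.1665 = 13.4142 m/s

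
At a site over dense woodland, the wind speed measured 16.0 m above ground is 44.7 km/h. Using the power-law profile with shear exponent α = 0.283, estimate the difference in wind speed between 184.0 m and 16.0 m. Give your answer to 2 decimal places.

44.52 km/h

Power law: V₂ = V₁ · (z₂/z₁)^α = 44.7 × (11.5000)^0.283 = 89.2247 km/h
ΔV = 89.2247 − 44.7 = 44.5247 km/h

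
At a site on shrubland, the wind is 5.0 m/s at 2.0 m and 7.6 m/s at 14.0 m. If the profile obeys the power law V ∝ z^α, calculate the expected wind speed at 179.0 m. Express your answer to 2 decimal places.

First find α: α = ln(V₂/V₁)/ln(z₂/z₁) = ln(7.6/5.0)/ln(14.0/2.0) = 0.41871/1.94591 = 0.2152
Extrapolate from 14.0 m to 179.0 m: V₃ = 7.6 × (179.0/14.0)^0.2152 = 7.6 × 1.7304 = 13.1508 m/s

13.15 m/s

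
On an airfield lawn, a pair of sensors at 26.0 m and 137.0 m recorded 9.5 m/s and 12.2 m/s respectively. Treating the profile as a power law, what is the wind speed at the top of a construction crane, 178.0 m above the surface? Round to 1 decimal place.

12.7 m/s

First find α: α = ln(V₂/V₁)/ln(z₂/z₁) = ln(12.2/9.5)/ln(137.0/26.0) = 0.25014/1.66188 = 0.1505
Extrapolate from 137.0 m to 178.0 m: V₃ = 12.2 × (178.0/137.0)^0.1505 = 12.2 × 1.0402 = 12.6904 m/s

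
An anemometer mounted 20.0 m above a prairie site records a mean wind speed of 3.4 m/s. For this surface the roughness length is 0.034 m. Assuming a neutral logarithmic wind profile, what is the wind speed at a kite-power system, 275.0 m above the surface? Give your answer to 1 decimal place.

4.8 m/s

Log law: V(z) ∝ ln(z/z₀), so V₂/V₁ = ln(z₂/z₀) / ln(z₁/z₀).
ln(275.0/0.034) = 8.9982, ln(20.0/0.034) = 6.3771
V₂ = 3.4 × 8.9982/6.3771 = 3.4 × 1.4110 = 4.7974 m/s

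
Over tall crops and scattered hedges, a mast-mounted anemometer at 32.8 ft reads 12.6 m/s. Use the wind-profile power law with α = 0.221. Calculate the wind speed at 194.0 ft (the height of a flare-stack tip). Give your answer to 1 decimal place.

18.7 m/s

Power-law profile: V₂ = V₁ · (z₂/z₁)^α
V₂ = 12.6 × (194.0/32.8)^0.221 = 12.6 × (5.9146)^0.221
    = 12.6 × 1.4811 = 18.6624 m/s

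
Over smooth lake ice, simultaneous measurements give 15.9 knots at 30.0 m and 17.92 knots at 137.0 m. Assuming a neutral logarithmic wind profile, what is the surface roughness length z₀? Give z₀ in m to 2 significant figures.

Log law: V(z) ∝ ln(z/z₀). With r = V₁/V₂ = 15.9/17.92 = 0.88728,
r · ln(z₂/z₀) = ln(z₁/z₀) ⇒ ln z₀ = (ln z₁ − r·ln z₂)/(1 − r)
ln z₀ = (3.40120 − 0.88728×4.91998) / 0.11272 = -8.5536
z₀ = exp(-8.5536) = 0.0001929 m

z₀ ≈ 0.00019 m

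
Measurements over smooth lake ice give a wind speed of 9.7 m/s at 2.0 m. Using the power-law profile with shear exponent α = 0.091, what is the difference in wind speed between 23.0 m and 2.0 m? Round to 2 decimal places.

2.41 m/s

Power law: V₂ = V₁ · (z₂/z₁)^α = 9.7 × (11.5000)^0.091 = 12.1142 m/s
ΔV = 12.1142 − 9.7 = 2.4142 m/s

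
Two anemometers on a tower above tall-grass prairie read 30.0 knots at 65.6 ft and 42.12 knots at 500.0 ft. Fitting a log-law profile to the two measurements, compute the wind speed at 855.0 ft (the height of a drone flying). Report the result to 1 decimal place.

45.3 knots

Log law: V ∝ ln(z/z₀). From the pair, with r = V₁/V₂ = 0.71225,
ln z₀ = (ln z₁ − r·ln z₂)/(1 − r) = (4.1836 − 0.71225×6.2146)/0.28775 = -0.8437 → z₀ = 0.4301 ft
V₃ = V₁ · ln(z₃/z₀)/ln(z₁/z₀) = 30.0 × 7.5948/5.0273 = 45.3215 knots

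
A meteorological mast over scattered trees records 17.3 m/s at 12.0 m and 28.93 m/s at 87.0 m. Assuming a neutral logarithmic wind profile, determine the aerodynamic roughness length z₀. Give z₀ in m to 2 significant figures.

z₀ ≈ 0.63 m

Log law: V(z) ∝ ln(z/z₀). With r = V₁/V₂ = 17.3/28.93 = 0.59800,
r · ln(z₂/z₀) = ln(z₁/z₀) ⇒ ln z₀ = (ln z₁ − r·ln z₂)/(1 − r)
ln z₀ = (2.48491 − 0.59800×4.46591) / 0.40200 = -0.4619
z₀ = exp(-0.4619) = 0.6301 m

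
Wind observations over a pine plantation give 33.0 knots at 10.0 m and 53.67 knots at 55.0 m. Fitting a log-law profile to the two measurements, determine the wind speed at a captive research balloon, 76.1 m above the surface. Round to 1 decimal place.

57.6 knots

Log law: V ∝ ln(z/z₀). From the pair, with r = V₁/V₂ = 0.61487,
ln z₀ = (ln z₁ − r·ln z₂)/(1 − r) = (2.3026 − 0.61487×4.0073)/0.38513 = -0.4191 → z₀ = 0.6577 m
V₃ = V₁ · ln(z₃/z₀)/ln(z₁/z₀) = 33.0 × 4.7511/2.7217 = 57.6072 knots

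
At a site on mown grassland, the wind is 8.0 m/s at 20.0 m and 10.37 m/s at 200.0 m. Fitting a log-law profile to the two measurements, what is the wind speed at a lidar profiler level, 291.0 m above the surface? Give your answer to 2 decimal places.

10.76 m/s

Log law: V ∝ ln(z/z₀). From the pair, with r = V₁/V₂ = 0.77146,
ln z₀ = (ln z₁ − r·ln z₂)/(1 − r) = (2.9957 − 0.77146×5.2983)/0.22854 = -4.7767 → z₀ = 0.008424 m
V₃ = V₁ · ln(z₃/z₀)/ln(z₁/z₀) = 8.0 × 10.4500/7.7724 = 10.7560 m/s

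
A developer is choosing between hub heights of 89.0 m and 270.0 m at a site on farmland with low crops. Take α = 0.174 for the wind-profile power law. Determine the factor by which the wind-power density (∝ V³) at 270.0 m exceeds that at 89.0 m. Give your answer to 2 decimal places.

1.78

Speed ratio: V_B/V_A = (z_B/z_A)^α = (270.0/89.0)^0.174 = (3.0337)^0.174 = 1.21301
Power-density ratio: P_B/P_A = (V_B/V_A)³ = (1.21301)³ = 1.78480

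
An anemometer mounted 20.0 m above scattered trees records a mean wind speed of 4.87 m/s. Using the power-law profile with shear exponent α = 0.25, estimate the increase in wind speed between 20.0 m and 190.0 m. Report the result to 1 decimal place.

Power law: V₂ = V₁ · (z₂/z₁)^α = 4.87 × (9.5000)^0.25 = 8.5499 m/s
ΔV = 8.5499 − 4.87 = 3.6799 m/s

3.7 m/s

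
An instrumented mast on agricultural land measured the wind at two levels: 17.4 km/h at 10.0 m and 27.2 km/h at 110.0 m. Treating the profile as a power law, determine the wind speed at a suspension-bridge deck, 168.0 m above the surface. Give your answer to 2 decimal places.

First find α: α = ln(V₂/V₁)/ln(z₂/z₁) = ln(27.2/17.4)/ln(110.0/10.0) = 0.44675/2.39790 = 0.1863
Extrapolate from 110.0 m to 168.0 m: V₃ = 27.2 × (168.0/110.0)^0.1863 = 27.2 × 1.0821 = 29.4330 km/h

29.43 km/h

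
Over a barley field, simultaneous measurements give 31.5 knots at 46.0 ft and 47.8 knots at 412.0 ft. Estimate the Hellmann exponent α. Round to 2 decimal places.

Power law: V₂/V₁ = (z₂/z₁)^α ⇒ α = ln(V₂/V₁) / ln(z₂/z₁)
α = ln(47.8/31.5) / ln(412.0/46.0) = ln(1.5175) / ln(8.9565)
  = 0.41704 / 2.19238 = 0.19022

α ≈ 0.19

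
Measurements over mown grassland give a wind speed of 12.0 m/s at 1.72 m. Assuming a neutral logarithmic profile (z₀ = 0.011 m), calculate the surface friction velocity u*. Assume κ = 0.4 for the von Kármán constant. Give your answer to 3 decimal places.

Log law: V(z) = (u*/κ) · ln(z/z₀) ⇒ u* = κ · V / ln(z/z₀)
u* = 0.4 × 12.0 / ln(1.72/0.011) = 0.4 × 12.0 / 5.0522
   = 4.8000 / 5.0522 = 0.9501 m/s

u* ≈ 0.950 m/s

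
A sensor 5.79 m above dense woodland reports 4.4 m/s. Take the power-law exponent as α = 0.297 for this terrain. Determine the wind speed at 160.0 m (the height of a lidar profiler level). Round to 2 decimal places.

Power-law profile: V₂ = V₁ · (z₂/z₁)^α
V₂ = 4.4 × (160.0/5.79)^0.297 = 4.4 × (27.6339)^0.297
    = 4.4 × 2.6798 = 11.7913 m/s

11.79 m/s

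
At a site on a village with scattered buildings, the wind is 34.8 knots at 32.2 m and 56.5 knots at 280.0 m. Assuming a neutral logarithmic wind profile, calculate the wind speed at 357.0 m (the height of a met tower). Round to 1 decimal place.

Log law: V ∝ ln(z/z₀). From the pair, with r = V₁/V₂ = 0.61593,
ln z₀ = (ln z₁ − r·ln z₂)/(1 − r) = (3.4720 − 0.61593×5.6348)/0.38407 = 0.0035 → z₀ = 1.003 m
V₃ = V₁ · ln(z₃/z₀)/ln(z₁/z₀) = 34.8 × 5.8743/3.4685 = 58.9375 knots

58.9 knots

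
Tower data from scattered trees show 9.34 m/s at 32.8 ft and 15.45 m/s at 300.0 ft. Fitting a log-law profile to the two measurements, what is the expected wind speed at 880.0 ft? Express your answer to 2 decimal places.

18.42 m/s

Log law: V ∝ ln(z/z₀). From the pair, with r = V₁/V₂ = 0.60453,
ln z₀ = (ln z₁ − r·ln z₂)/(1 − r) = (3.4904 − 0.60453×5.7038)/0.39547 = 0.1070 → z₀ = 1.113 ft
V₃ = V₁ · ln(z₃/z₀)/ln(z₁/z₀) = 9.34 × 6.6729/3.3834 = 18.4207 m/s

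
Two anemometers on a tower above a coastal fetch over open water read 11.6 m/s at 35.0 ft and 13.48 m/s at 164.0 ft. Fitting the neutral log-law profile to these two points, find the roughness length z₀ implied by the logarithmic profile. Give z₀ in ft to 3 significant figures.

z₀ ≈ 0.00254 ft

Log law: V(z) ∝ ln(z/z₀). With r = V₁/V₂ = 11.6/13.48 = 0.86053,
r · ln(z₂/z₀) = ln(z₁/z₀) ⇒ ln z₀ = (ln z₁ − r·ln z₂)/(1 − r)
ln z₀ = (3.55535 − 0.86053×5.09987) / 0.13947 = -5.9747
z₀ = exp(-5.9747) = 0.002542 ft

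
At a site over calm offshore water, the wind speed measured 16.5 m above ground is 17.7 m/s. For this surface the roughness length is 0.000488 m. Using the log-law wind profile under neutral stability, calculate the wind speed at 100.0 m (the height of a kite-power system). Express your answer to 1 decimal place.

20.8 m/s

Log law: V(z) ∝ ln(z/z₀), so V₂/V₁ = ln(z₂/z₀) / ln(z₁/z₀).
ln(100.0/0.000488) = 12.2304, ln(16.5/0.000488) = 10.4286
V₂ = 17.7 × 12.2304/10.4286 = 17.7 × 1.1728 = 20.7581 m/s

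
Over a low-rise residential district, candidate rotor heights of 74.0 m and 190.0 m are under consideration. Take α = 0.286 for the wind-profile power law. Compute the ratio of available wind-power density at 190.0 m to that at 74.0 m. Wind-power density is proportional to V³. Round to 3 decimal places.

Speed ratio: V_B/V_A = (z_B/z_A)^α = (190.0/74.0)^0.286 = (2.5676)^0.286 = 1.30955
Power-density ratio: P_B/P_A = (V_B/V_A)³ = (1.30955)³ = 2.24579

2.246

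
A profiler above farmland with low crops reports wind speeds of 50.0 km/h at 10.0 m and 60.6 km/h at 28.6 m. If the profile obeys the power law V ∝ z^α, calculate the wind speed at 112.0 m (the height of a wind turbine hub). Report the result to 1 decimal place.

First find α: α = ln(V₂/V₁)/ln(z₂/z₁) = ln(60.6/50.0)/ln(28.6/10.0) = 0.19227/1.05082 = 0.1830
Extrapolate from 28.6 m to 112.0 m: V₃ = 60.6 × (112.0/28.6)^0.1830 = 60.6 × 1.2837 = 77.7944 km/h

77.8 km/h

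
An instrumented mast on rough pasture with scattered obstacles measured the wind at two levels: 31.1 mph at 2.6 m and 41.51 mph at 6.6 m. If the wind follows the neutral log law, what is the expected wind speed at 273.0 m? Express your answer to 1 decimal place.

Log law: V ∝ ln(z/z₀). From the pair, with r = V₁/V₂ = 0.74922,
ln z₀ = (ln z₁ − r·ln z₂)/(1 − r) = (0.9555 − 0.74922×1.8871)/0.25078 = -1.8275 → z₀ = 0.1608 m
V₃ = V₁ · ln(z₃/z₀)/ln(z₁/z₀) = 31.1 × 7.4370/2.7830 = 83.1072 mph

83.1 mph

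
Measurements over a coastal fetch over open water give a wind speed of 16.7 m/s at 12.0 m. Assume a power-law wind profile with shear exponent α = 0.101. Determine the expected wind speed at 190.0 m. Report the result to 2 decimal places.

Power-law profile: V₂ = V₁ · (z₂/z₁)^α
V₂ = 16.7 × (190.0/12.0)^0.101 = 16.7 × (15.8333)^0.101
    = 16.7 × 1.3218 = 22.0736 m/s

22.07 m/s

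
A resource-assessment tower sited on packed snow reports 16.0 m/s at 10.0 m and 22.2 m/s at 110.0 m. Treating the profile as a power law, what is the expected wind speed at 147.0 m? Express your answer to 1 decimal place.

23.1 m/s

First find α: α = ln(V₂/V₁)/ln(z₂/z₁) = ln(22.2/16.0)/ln(110.0/10.0) = 0.32750/2.39790 = 0.1366
Extrapolate from 110.0 m to 147.0 m: V₃ = 22.2 × (147.0/110.0)^0.1366 = 22.2 × 1.0404 = 23.0968 m/s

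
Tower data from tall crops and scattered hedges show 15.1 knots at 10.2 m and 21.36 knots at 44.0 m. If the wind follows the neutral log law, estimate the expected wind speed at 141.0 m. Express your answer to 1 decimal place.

Log law: V ∝ ln(z/z₀). From the pair, with r = V₁/V₂ = 0.70693,
ln z₀ = (ln z₁ − r·ln z₂)/(1 − r) = (2.3224 − 0.70693×3.7842)/0.29307 = -1.2037 → z₀ = 0.3001 m
V₃ = V₁ · ln(z₃/z₀)/ln(z₁/z₀) = 15.1 × 6.1524/3.5261 = 26.3471 knots

26.3 knots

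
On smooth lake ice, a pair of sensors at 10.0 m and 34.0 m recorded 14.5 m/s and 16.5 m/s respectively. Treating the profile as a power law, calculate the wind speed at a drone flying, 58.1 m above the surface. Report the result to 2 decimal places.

17.46 m/s

First find α: α = ln(V₂/V₁)/ln(z₂/z₁) = ln(16.5/14.5)/ln(34.0/10.0) = 0.12921/1.22378 = 0.1056
Extrapolate from 34.0 m to 58.1 m: V₃ = 16.5 × (58.1/34.0)^0.1056 = 16.5 × 1.0582 = 17.4604 m/s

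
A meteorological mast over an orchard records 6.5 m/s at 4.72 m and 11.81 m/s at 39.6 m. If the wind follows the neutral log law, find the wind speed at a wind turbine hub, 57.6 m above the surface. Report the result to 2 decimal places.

12.75 m/s

Log law: V ∝ ln(z/z₀). From the pair, with r = V₁/V₂ = 0.55038,
ln z₀ = (ln z₁ − r·ln z₂)/(1 − r) = (1.5518 − 0.55038×3.6788)/0.44962 = -1.0519 → z₀ = 0.3493 m
V₃ = V₁ · ln(z₃/z₀)/ln(z₁/z₀) = 6.5 × 5.1054/2.6037 = 12.7454 m/s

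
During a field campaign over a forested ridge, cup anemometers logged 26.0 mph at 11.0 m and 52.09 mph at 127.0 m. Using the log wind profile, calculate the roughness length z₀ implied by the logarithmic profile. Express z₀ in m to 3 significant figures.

z₀ ≈ 0.961 m

Log law: V(z) ∝ ln(z/z₀). With r = V₁/V₂ = 26.0/52.09 = 0.49914,
r · ln(z₂/z₀) = ln(z₁/z₀) ⇒ ln z₀ = (ln z₁ − r·ln z₂)/(1 − r)
ln z₀ = (2.39790 − 0.49914×4.84419) / 0.50086 = -0.0400
z₀ = exp(-0.0400) = 0.9608 m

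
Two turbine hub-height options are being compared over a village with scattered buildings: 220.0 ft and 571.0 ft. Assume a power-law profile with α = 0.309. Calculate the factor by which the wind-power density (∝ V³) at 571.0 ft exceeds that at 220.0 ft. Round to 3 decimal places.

Speed ratio: V_B/V_A = (z_B/z_A)^α = (571.0/220.0)^0.309 = (2.5955)^0.309 = 1.34274
Power-density ratio: P_B/P_A = (V_B/V_A)³ = (1.34274)³ = 2.42089

2.421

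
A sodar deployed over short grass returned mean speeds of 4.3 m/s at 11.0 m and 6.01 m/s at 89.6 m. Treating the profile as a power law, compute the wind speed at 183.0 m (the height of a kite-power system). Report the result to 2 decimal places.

First find α: α = ln(V₂/V₁)/ln(z₂/z₁) = ln(6.01/4.3)/ln(89.6/11.0) = 0.33481/2.09746 = 0.1596
Extrapolate from 89.6 m to 183.0 m: V₃ = 6.01 × (183.0/89.6)^0.1596 = 6.01 × 1.1207 = 6.7357 m/s

6.74 m/s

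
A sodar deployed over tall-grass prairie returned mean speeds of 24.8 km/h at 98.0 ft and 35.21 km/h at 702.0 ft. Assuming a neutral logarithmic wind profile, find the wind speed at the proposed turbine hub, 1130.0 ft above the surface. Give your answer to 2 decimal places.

Log law: V ∝ ln(z/z₀). From the pair, with r = V₁/V₂ = 0.70435,
ln z₀ = (ln z₁ − r·ln z₂)/(1 − r) = (4.5850 − 0.70435×6.5539)/0.29565 = -0.1057 → z₀ = 0.8997 ft
V₃ = V₁ · ln(z₃/z₀)/ln(z₁/z₀) = 24.8 × 7.1357/4.6907 = 37.7268 km/h

37.73 km/h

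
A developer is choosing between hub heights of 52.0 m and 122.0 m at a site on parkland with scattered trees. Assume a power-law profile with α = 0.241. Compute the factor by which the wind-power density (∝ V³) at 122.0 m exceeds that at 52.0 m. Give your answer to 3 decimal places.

1.853

Speed ratio: V_B/V_A = (z_B/z_A)^α = (122.0/52.0)^0.241 = (2.3462)^0.241 = 1.22816
Power-density ratio: P_B/P_A = (V_B/V_A)³ = (1.22816)³ = 1.85254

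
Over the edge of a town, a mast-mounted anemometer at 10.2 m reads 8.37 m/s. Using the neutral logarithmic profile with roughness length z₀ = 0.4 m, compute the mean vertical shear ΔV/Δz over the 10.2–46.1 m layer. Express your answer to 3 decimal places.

0.109 m/s/m

Log law: V₂ = V₁ · ln(z₂/z₀)/ln(z₁/z₀) = 8.37 × 4.7471/3.2387 = 12.2684 m/s
ΔV/Δz = (12.2684 − 8.37)/(46.1 − 10.2) = 3.8984/35.9000 = 0.10859 m/s/m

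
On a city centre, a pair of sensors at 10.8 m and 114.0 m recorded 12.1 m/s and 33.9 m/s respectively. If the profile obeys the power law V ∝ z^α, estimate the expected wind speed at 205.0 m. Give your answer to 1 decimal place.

43.8 m/s

First find α: α = ln(V₂/V₁)/ln(z₂/z₁) = ln(33.9/12.1)/ln(114.0/10.8) = 1.03021/2.35665 = 0.4371
Extrapolate from 114.0 m to 205.0 m: V₃ = 33.9 × (205.0/114.0)^0.4371 = 33.9 × 1.2924 = 43.8134 m/s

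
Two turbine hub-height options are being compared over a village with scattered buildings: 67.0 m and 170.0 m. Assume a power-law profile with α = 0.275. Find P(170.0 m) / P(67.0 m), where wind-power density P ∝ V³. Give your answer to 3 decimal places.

2.156

Speed ratio: V_B/V_A = (z_B/z_A)^α = (170.0/67.0)^0.275 = (2.5373)^0.275 = 1.29182
Power-density ratio: P_B/P_A = (V_B/V_A)³ = (1.29182)³ = 2.15580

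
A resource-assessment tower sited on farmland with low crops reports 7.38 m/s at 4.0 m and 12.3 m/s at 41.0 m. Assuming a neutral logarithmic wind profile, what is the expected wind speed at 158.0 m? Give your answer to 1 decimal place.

15.2 m/s

Log law: V ∝ ln(z/z₀). From the pair, with r = V₁/V₂ = 0.60000,
ln z₀ = (ln z₁ − r·ln z₂)/(1 − r) = (1.3863 − 0.60000×3.7136)/0.40000 = -2.1046 → z₀ = 0.1219 m
V₃ = V₁ · ln(z₃/z₀)/ln(z₁/z₀) = 7.38 × 7.1672/3.4909 = 15.1519 m/s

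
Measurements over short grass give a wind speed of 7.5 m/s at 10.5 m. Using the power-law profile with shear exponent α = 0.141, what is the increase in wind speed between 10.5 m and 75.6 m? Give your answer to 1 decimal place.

2.4 m/s

Power law: V₂ = V₁ · (z₂/z₁)^α = 7.5 × (7.2000)^0.141 = 9.9071 m/s
ΔV = 9.9071 − 7.5 = 2.4071 m/s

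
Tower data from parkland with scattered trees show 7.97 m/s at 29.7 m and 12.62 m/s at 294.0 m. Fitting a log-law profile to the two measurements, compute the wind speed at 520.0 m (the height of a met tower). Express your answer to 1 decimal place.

13.8 m/s

Log law: V ∝ ln(z/z₀). From the pair, with r = V₁/V₂ = 0.63154,
ln z₀ = (ln z₁ − r·ln z₂)/(1 − r) = (3.3911 − 0.63154×5.6836)/0.36846 = -0.5380 → z₀ = 0.5839 m
V₃ = V₁ · ln(z₃/z₀)/ln(z₁/z₀) = 7.97 × 6.7919/3.9292 = 13.7767 m/s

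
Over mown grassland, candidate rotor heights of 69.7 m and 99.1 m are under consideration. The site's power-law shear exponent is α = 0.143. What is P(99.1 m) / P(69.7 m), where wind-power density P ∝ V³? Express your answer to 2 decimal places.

Speed ratio: V_B/V_A = (z_B/z_A)^α = (99.1/69.7)^0.143 = (1.4218)^0.143 = 1.05161
Power-density ratio: P_B/P_A = (V_B/V_A)³ = (1.05161)³ = 1.16297

1.16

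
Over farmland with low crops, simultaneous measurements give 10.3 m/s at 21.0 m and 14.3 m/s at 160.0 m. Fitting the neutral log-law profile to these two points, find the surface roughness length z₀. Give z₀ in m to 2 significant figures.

Log law: V(z) ∝ ln(z/z₀). With r = V₁/V₂ = 10.3/14.3 = 0.72028,
r · ln(z₂/z₀) = ln(z₁/z₀) ⇒ ln z₀ = (ln z₁ − r·ln z₂)/(1 − r)
ln z₀ = (3.04452 − 0.72028×5.07517) / 0.27972 = -2.1844
z₀ = exp(-2.1844) = 0.1125 m

z₀ ≈ 0.11 m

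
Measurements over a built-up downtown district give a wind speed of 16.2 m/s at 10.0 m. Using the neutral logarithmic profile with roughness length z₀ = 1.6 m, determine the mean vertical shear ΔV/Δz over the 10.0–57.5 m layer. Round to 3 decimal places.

0.326 m/s/m

Log law: V₂ = V₁ · ln(z₂/z₀)/ln(z₁/z₀) = 16.2 × 3.5818/1.8326 = 31.6629 m/s
ΔV/Δz = (31.6629 − 16.2)/(57.5 − 10.0) = 15.4629/47.5000 = 0.32553 m/s/m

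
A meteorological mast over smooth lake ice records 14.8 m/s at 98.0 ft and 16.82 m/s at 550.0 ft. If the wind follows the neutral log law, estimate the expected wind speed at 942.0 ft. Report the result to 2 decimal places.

Log law: V ∝ ln(z/z₀). From the pair, with r = V₁/V₂ = 0.87990,
ln z₀ = (ln z₁ − r·ln z₂)/(1 − r) = (4.5850 − 0.87990×6.3099)/0.12010 = -8.0533 → z₀ = 0.0003181 ft
V₃ = V₁ · ln(z₃/z₀)/ln(z₁/z₀) = 14.8 × 14.9013/12.6383 = 17.4501 m/s

17.45 m/s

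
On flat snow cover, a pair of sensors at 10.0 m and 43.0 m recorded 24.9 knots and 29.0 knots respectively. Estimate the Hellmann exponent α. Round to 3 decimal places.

Power law: V₂/V₁ = (z₂/z₁)^α ⇒ α = ln(V₂/V₁) / ln(z₂/z₁)
α = ln(29.0/24.9) / ln(43.0/10.0) = ln(1.1647) / ln(4.3000)
  = 0.15243 / 1.45862 = 0.10450

α ≈ 0.105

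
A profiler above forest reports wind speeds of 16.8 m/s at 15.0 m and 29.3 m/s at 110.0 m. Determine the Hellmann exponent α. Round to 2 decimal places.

Power law: V₂/V₁ = (z₂/z₁)^α ⇒ α = ln(V₂/V₁) / ln(z₂/z₁)
α = ln(29.3/16.8) / ln(110.0/15.0) = ln(1.7440) / ln(7.3333)
  = 0.55621 / 1.99243 = 0.27916

α ≈ 0.28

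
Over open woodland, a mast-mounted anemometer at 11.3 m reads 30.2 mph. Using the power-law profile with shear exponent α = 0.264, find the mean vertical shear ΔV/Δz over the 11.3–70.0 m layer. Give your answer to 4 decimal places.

Power law: V₂ = V₁ · (z₂/z₁)^α = 30.2 × (6.1947)^0.264 = 48.8765 mph
ΔV/Δz = (48.8765 − 30.2)/(70.0 − 11.3) = 18.6765/58.7000 = 0.31817 mph/m

0.3182 mph/m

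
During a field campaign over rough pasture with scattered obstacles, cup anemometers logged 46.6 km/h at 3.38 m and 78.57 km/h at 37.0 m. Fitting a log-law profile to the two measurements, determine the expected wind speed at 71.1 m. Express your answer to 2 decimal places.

87.30 km/h

Log law: V ∝ ln(z/z₀). From the pair, with r = V₁/V₂ = 0.59310,
ln z₀ = (ln z₁ − r·ln z₂)/(1 − r) = (1.2179 − 0.59310×3.6109)/0.40690 = -2.2703 → z₀ = 0.1033 m
V₃ = V₁ · ln(z₃/z₀)/ln(z₁/z₀) = 46.6 × 6.5343/3.4881 = 87.2961 km/h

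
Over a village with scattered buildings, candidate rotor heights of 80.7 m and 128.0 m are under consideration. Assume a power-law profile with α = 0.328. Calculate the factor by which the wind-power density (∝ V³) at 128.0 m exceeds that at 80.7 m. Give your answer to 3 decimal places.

Speed ratio: V_B/V_A = (z_B/z_A)^α = (128.0/80.7)^0.328 = (1.5861)^0.328 = 1.16335
Power-density ratio: P_B/P_A = (V_B/V_A)³ = (1.16335)³ = 1.57446

1.574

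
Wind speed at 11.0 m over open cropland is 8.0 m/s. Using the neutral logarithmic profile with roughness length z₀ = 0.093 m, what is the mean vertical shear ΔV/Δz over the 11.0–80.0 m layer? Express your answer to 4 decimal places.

0.0482 m/s/m

Log law: V₂ = V₁ · ln(z₂/z₀)/ln(z₁/z₀) = 8.0 × 6.7572/4.7731 = 11.3256 m/s
ΔV/Δz = (11.3256 − 8.0)/(80.0 − 11.0) = 3.3256/69.0000 = 0.04820 m/s/m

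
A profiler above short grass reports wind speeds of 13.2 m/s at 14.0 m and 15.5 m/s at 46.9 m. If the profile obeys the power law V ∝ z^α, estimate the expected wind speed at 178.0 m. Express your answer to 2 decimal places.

First find α: α = ln(V₂/V₁)/ln(z₂/z₁) = ln(15.5/13.2)/ln(46.9/14.0) = 0.16062/1.20896 = 0.1329
Extrapolate from 46.9 m to 178.0 m: V₃ = 15.5 × (178.0/46.9)^0.1329 = 15.5 × 1.1939 = 18.5051 m/s

18.51 m/s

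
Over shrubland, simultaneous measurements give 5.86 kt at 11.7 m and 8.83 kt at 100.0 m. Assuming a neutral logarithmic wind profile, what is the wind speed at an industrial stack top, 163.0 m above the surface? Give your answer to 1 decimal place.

Log law: V ∝ ln(z/z₀). From the pair, with r = V₁/V₂ = 0.66365,
ln z₀ = (ln z₁ − r·ln z₂)/(1 − r) = (2.4596 − 0.66365×4.6052)/0.33635 = -1.7738 → z₀ = 0.1697 m
V₃ = V₁ · ln(z₃/z₀)/ln(z₁/z₀) = 5.86 × 6.8675/4.2334 = 9.5063 kt

9.5 kt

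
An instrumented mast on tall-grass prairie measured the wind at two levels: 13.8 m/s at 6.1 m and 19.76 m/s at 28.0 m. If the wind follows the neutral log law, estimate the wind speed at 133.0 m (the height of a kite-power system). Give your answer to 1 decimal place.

Log law: V ∝ ln(z/z₀). From the pair, with r = V₁/V₂ = 0.69838,
ln z₀ = (ln z₁ − r·ln z₂)/(1 − r) = (1.8083 − 0.69838×3.3322)/0.30162 = -1.7202 → z₀ = 0.1790 m
V₃ = V₁ · ln(z₃/z₀)/ln(z₁/z₀) = 13.8 × 6.6106/3.5285 = 25.8539 m/s

25.9 m/s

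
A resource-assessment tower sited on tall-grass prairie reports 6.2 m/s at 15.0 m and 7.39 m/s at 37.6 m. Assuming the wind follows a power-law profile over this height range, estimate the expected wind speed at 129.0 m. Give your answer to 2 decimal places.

9.35 m/s

First find α: α = ln(V₂/V₁)/ln(z₂/z₁) = ln(7.39/6.2)/ln(37.6/15.0) = 0.17558/0.91895 = 0.1911
Extrapolate from 37.6 m to 129.0 m: V₃ = 7.39 × (129.0/37.6)^0.1911 = 7.39 × 1.2656 = 9.3528 m/s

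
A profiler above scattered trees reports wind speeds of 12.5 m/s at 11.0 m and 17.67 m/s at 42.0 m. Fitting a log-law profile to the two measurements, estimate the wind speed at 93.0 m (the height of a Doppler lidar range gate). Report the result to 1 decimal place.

Log law: V ∝ ln(z/z₀). From the pair, with r = V₁/V₂ = 0.70741,
ln z₀ = (ln z₁ − r·ln z₂)/(1 − r) = (2.3979 − 0.70741×3.7377)/0.29259 = -0.8414 → z₀ = 0.4311 m
V₃ = V₁ · ln(z₃/z₀)/ln(z₁/z₀) = 12.5 × 5.3740/3.2393 = 20.7375 m/s

20.7 m/s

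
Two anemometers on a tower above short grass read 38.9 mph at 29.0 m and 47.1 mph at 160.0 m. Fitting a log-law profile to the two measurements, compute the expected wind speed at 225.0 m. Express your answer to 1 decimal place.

48.7 mph

Log law: V ∝ ln(z/z₀). From the pair, with r = V₁/V₂ = 0.82590,
ln z₀ = (ln z₁ − r·ln z₂)/(1 − r) = (3.3673 − 0.82590×5.0752)/0.17410 = -4.7347 → z₀ = 0.008785 m
V₃ = V₁ · ln(z₃/z₀)/ln(z₁/z₀) = 38.9 × 10.1508/8.1020 = 48.7369 mph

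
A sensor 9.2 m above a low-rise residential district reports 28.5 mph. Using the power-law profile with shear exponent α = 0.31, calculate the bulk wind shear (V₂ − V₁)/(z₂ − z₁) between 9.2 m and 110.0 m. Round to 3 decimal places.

Power law: V₂ = V₁ · (z₂/z₁)^α = 28.5 × (11.9565)^0.31 = 61.5039 mph
ΔV/Δz = (61.5039 − 28.5)/(110.0 − 9.2) = 33.0039/100.8000 = 0.32742 mph/m

0.327 mph/m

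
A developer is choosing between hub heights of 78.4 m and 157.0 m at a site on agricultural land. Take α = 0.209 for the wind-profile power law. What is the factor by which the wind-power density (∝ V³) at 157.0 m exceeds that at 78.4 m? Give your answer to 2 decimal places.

1.55

Speed ratio: V_B/V_A = (z_B/z_A)^α = (157.0/78.4)^0.209 = (2.0026)^0.209 = 1.15619
Power-density ratio: P_B/P_A = (V_B/V_A)³ = (1.15619)³ = 1.54559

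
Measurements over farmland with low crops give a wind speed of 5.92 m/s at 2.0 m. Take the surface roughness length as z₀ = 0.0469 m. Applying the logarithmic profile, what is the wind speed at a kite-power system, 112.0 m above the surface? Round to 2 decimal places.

12.27 m/s

Log law: V(z) ∝ ln(z/z₀), so V₂/V₁ = ln(z₂/z₀) / ln(z₁/z₀).
ln(112.0/0.0469) = 7.7782, ln(2.0/0.0469) = 3.7529
V₂ = 5.92 × 7.7782/3.7529 = 5.92 × 2.0726 = 12.2698 m/s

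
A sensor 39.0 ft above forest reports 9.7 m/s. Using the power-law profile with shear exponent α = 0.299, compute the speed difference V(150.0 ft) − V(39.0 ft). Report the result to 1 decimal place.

Power law: V₂ = V₁ · (z₂/z₁)^α = 9.7 × (3.8462)^0.299 = 14.5109 m/s
ΔV = 14.5109 − 9.7 = 4.8109 m/s

4.8 m/s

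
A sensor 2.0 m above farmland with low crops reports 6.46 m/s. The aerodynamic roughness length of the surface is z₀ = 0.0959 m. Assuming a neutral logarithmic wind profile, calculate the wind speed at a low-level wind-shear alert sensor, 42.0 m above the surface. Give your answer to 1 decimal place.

Log law: V(z) ∝ ln(z/z₀), so V₂/V₁ = ln(z₂/z₀) / ln(z₁/z₀).
ln(42.0/0.0959) = 6.0821, ln(2.0/0.0959) = 3.0376
V₂ = 6.46 × 6.0821/3.0376 = 6.46 × 2.0023 = 12.9347 m/s

12.9 m/s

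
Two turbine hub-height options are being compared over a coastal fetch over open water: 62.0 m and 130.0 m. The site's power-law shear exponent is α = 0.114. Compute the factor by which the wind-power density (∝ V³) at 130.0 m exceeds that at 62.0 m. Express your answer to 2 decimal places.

1.29

Speed ratio: V_B/V_A = (z_B/z_A)^α = (130.0/62.0)^0.114 = (2.0968)^0.114 = 1.08807
Power-density ratio: P_B/P_A = (V_B/V_A)³ = (1.08807)³ = 1.28816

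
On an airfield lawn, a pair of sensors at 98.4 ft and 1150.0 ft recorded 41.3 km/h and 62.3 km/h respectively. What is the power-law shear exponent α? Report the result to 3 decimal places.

α ≈ 0.167

Power law: V₂/V₁ = (z₂/z₁)^α ⇒ α = ln(V₂/V₁) / ln(z₂/z₁)
α = ln(62.3/41.3) / ln(1150.0/98.4) = ln(1.5085) / ln(11.6870)
  = 0.41110 / 2.45848 = 0.16722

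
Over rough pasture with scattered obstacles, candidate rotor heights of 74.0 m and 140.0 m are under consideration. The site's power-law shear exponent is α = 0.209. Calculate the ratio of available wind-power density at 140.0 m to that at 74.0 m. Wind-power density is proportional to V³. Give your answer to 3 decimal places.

1.491

Speed ratio: V_B/V_A = (z_B/z_A)^α = (140.0/74.0)^0.209 = (1.8919)^0.209 = 1.14254
Power-density ratio: P_B/P_A = (V_B/V_A)³ = (1.14254)³ = 1.49147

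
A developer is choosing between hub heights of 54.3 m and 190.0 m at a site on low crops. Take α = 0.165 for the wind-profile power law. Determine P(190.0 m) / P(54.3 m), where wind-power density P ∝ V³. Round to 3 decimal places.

Speed ratio: V_B/V_A = (z_B/z_A)^α = (190.0/54.3)^0.165 = (3.4991)^0.165 = 1.22957
Power-density ratio: P_B/P_A = (V_B/V_A)³ = (1.22957)³ = 1.85890

1.859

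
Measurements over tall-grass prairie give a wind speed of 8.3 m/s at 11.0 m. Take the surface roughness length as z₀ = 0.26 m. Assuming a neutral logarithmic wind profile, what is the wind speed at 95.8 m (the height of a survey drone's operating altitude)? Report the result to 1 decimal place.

13.1 m/s

Log law: V(z) ∝ ln(z/z₀), so V₂/V₁ = ln(z₂/z₀) / ln(z₁/z₀).
ln(95.8/0.26) = 5.9093, ln(11.0/0.26) = 3.7450
V₂ = 8.3 × 5.9093/3.7450 = 8.3 × 1.5779 = 13.0969 m/s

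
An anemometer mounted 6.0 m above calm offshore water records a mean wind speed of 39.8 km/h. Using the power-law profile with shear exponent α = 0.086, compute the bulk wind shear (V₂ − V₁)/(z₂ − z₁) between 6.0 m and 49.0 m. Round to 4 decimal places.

Power law: V₂ = V₁ · (z₂/z₁)^α = 39.8 × (8.1667)^0.086 = 47.6781 km/h
ΔV/Δz = (47.6781 − 39.8)/(49.0 − 6.0) = 7.8781/43.0000 = 0.18321 km/h/m

0.1832 km/h/m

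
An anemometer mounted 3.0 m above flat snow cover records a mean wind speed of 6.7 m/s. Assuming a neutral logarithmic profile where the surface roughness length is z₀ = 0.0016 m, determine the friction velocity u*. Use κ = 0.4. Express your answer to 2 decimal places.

u* ≈ 0.36 m/s

Log law: V(z) = (u*/κ) · ln(z/z₀) ⇒ u* = κ · V / ln(z/z₀)
u* = 0.4 × 6.7 / ln(3.0/0.0016) = 0.4 × 6.7 / 7.5364
   = 2.6800 / 7.5364 = 0.3556 m/s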